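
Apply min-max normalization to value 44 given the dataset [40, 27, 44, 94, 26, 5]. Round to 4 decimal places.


Min = 5, Max = 94
Range = 94 - 5 = 89
Scaled = (x - min) / (max - min)
= (44 - 5) / 89
= 39 / 89
= 0.4382

0.4382


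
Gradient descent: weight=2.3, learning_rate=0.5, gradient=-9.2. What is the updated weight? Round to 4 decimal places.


w_new = w_old - lr * gradient
= 2.3 - 0.5 * -9.2
= 2.3 - (-4.6)
= 6.9000

6.9000


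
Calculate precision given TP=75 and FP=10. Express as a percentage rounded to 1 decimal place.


Precision = TP / (TP + FP) * 100
= 75 / (75 + 10)
= 75 / 85
= 0.8824
= 88.2%

88.2


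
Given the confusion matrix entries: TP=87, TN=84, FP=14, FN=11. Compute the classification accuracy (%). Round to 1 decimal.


Accuracy = (TP + TN) / (TP + TN + FP + FN) * 100
= (87 + 84) / (87 + 84 + 14 + 11)
= 171 / 196
= 0.8724
= 87.2%

87.2


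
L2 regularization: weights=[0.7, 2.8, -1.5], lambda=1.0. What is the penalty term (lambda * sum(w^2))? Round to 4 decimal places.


Squaring each weight:
0.7^2 = 0.49
2.8^2 = 7.84
(-1.5)^2 = 2.25
Sum of squares = 10.58
Penalty = 1.0 * 10.58 = 10.5800

10.5800


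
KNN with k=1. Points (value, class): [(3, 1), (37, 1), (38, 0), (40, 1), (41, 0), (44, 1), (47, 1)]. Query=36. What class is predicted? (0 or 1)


Distances from query 36:
Point 37 (class 1): distance = 1
K=1 nearest neighbors: classes = [1]
Votes for class 1: 1 / 1
Majority vote => class 1

1


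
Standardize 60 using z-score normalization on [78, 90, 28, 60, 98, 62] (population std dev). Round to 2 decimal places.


Mean = (78 + 90 + 28 + 60 + 98 + 62) / 6 = 69.3333
Variance = sum((x_i - mean)^2) / n = 528.8889
Std = sqrt(528.8889) = 22.9976
Z = (x - mean) / std
= (60 - 69.3333) / 22.9976
= -9.3333 / 22.9976
= -0.41

-0.41


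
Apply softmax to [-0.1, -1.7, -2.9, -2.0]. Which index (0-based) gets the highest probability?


Softmax is a monotonic transformation, so it preserves the argmax.
We need to find the index of the maximum logit.
Index 0: -0.1
Index 1: -1.7
Index 2: -2.9
Index 3: -2.0
Maximum logit = -0.1 at index 0

0


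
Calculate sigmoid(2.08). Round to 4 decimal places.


sigmoid(z) = 1 / (1 + exp(-z))
exp(-(2.08)) = exp(-2.08) = 0.1249
1 + 0.1249 = 1.1249
1 / 1.1249 = 0.8889

0.8889


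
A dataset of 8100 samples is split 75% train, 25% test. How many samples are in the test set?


Train samples = 8100 * 75% = 6075
Test samples = 8100 - 6075
= 2025

2025


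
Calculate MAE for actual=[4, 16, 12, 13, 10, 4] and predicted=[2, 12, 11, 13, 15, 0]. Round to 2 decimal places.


Absolute errors: [2, 4, 1, 0, 5, 4]
Sum of absolute errors = 16
MAE = 16 / 6 = 2.67

2.67


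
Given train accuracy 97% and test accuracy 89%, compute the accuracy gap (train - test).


Gap = train_accuracy - test_accuracy
= 97 - 89
= 8%
This moderate gap may indicate mild overfitting.

8


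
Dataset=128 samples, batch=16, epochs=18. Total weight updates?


Iterations per epoch = 128 / 16 = 8
Total updates = iterations_per_epoch * epochs
= 8 * 18
= 144

144


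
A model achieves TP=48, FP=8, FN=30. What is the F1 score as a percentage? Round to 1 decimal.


Precision = TP / (TP + FP) = 48 / 56 = 0.8571
Recall = TP / (TP + FN) = 48 / 78 = 0.6154
F1 = 2 * P * R / (P + R)
= 2 * 0.8571 * 0.6154 / (0.8571 + 0.6154)
= 1.0549 / 1.4725
= 0.7164
As percentage: 71.6%

71.6


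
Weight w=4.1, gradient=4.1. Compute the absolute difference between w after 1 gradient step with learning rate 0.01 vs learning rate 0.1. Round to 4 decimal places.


With lr=0.01: w_new = 4.1 - 0.01 * 4.1 = 4.059
With lr=0.1: w_new = 4.1 - 0.1 * 4.1 = 3.69
Absolute difference = |4.059 - 3.69|
= 0.3690

0.3690


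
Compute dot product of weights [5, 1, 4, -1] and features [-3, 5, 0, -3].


Element-wise products:
5 * -3 = -15
1 * 5 = 5
4 * 0 = 0
-1 * -3 = 3
Sum = -15 + 5 + 0 + 3
= -7

-7


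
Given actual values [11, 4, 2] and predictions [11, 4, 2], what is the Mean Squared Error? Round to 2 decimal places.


Differences: [0, 0, 0]
Squared errors: [0, 0, 0]
Sum of squared errors = 0
MSE = 0 / 3 = 0.00

0.00


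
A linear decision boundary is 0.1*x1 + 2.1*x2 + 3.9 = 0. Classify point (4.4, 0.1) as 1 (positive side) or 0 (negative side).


Compute 0.1 * 4.4 + 2.1 * 0.1 + 3.9
= 0.44 + 0.21 + 3.9
= 4.55
Since 4.55 >= 0, the point is on the positive side.

1


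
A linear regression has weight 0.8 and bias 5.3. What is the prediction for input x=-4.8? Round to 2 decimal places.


y = 0.8 * -4.8 + (5.3)
= -3.84 + (5.3)
= 1.46

1.46


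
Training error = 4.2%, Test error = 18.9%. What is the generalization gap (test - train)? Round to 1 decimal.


Generalization gap = test_error - train_error
= 18.9 - 4.2
= 14.7%
A large gap suggests overfitting.

14.7


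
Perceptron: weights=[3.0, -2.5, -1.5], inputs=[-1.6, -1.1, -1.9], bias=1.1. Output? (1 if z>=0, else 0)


z = w . x + b
= 3.0*-1.6 + -2.5*-1.1 + -1.5*-1.9 + 1.1
= -4.8 + 2.75 + 2.85 + 1.1
= 0.8 + 1.1
= 1.9
Since z = 1.9 >= 0, output = 1

1


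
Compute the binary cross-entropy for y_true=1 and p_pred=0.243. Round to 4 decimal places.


For y=1: Loss = -log(p)
= -log(0.243)
= -(-1.4147)
= 1.4147

1.4147


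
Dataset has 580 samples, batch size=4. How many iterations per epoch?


Iterations per epoch = dataset_size / batch_size
= 580 / 4
= 145

145


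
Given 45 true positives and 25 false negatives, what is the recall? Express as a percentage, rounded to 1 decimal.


Recall = TP / (TP + FN) * 100
= 45 / (45 + 25)
= 45 / 70
= 0.6429
= 64.3%

64.3


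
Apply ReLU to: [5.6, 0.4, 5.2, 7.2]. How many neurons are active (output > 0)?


ReLU(x) = max(0, x) for each element:
ReLU(5.6) = 5.6
ReLU(0.4) = 0.4
ReLU(5.2) = 5.2
ReLU(7.2) = 7.2
Active neurons (>0): 4

4


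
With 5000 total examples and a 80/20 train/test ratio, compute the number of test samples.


Train samples = 5000 * 80% = 4000
Test samples = 5000 - 4000
= 1000

1000


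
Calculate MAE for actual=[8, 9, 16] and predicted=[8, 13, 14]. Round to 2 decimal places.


Absolute errors: [0, 4, 2]
Sum of absolute errors = 6
MAE = 6 / 3 = 2.00

2.00


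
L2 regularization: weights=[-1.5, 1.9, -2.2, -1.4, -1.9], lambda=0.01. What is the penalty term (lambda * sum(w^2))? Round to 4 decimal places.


Squaring each weight:
(-1.5)^2 = 2.25
1.9^2 = 3.61
(-2.2)^2 = 4.84
(-1.4)^2 = 1.96
(-1.9)^2 = 3.61
Sum of squares = 16.27
Penalty = 0.01 * 16.27 = 0.1627

0.1627


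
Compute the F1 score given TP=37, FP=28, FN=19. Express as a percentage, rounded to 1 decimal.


Precision = TP / (TP + FP) = 37 / 65 = 0.5692
Recall = TP / (TP + FN) = 37 / 56 = 0.6607
F1 = 2 * P * R / (P + R)
= 2 * 0.5692 * 0.6607 / (0.5692 + 0.6607)
= 0.7522 / 1.2299
= 0.6116
As percentage: 61.2%

61.2


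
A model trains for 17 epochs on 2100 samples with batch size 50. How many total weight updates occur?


Iterations per epoch = 2100 / 50 = 42
Total updates = iterations_per_epoch * epochs
= 42 * 17
= 714

714


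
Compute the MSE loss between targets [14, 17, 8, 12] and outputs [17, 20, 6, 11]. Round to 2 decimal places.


Differences: [-3, -3, 2, 1]
Squared errors: [9, 9, 4, 1]
Sum of squared errors = 23
MSE = 23 / 4 = 5.75

5.75


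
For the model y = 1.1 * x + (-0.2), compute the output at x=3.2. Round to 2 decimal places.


y = 1.1 * 3.2 + (-0.2)
= 3.52 + (-0.2)
= 3.32

3.32


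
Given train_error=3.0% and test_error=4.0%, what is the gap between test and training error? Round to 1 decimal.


Generalization gap = test_error - train_error
= 4.0 - 3.0
= 1.0%
A small gap suggests good generalization.

1.0


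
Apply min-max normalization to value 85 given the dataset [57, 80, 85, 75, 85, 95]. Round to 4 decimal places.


Min = 57, Max = 95
Range = 95 - 57 = 38
Scaled = (x - min) / (max - min)
= (85 - 57) / 38
= 28 / 38
= 0.7368

0.7368


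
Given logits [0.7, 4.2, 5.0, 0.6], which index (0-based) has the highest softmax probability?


Softmax is a monotonic transformation, so it preserves the argmax.
We need to find the index of the maximum logit.
Index 0: 0.7
Index 1: 4.2
Index 2: 5.0
Index 3: 0.6
Maximum logit = 5.0 at index 2

2


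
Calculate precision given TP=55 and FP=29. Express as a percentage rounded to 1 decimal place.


Precision = TP / (TP + FP) * 100
= 55 / (55 + 29)
= 55 / 84
= 0.6548
= 65.5%

65.5


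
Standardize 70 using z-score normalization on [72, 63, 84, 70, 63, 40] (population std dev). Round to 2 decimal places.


Mean = (72 + 63 + 84 + 70 + 63 + 40) / 6 = 65.3333
Variance = sum((x_i - mean)^2) / n = 177.8889
Std = sqrt(177.8889) = 13.3375
Z = (x - mean) / std
= (70 - 65.3333) / 13.3375
= 4.6667 / 13.3375
= 0.35

0.35


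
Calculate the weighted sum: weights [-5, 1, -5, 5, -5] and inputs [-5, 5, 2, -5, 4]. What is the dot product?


Element-wise products:
-5 * -5 = 25
1 * 5 = 5
-5 * 2 = -10
5 * -5 = -25
-5 * 4 = -20
Sum = 25 + 5 + -10 + -25 + -20
= -25

-25


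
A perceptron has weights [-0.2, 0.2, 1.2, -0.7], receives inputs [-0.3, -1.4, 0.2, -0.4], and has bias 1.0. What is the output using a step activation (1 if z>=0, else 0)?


z = w . x + b
= -0.2*-0.3 + 0.2*-1.4 + 1.2*0.2 + -0.7*-0.4 + 1.0
= 0.06 + -0.28 + 0.24 + 0.28 + 1.0
= 0.3 + 1.0
= 1.3
Since z = 1.3 >= 0, output = 1

1


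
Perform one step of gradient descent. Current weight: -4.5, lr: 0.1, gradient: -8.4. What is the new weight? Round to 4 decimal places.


w_new = w_old - lr * gradient
= -4.5 - 0.1 * -8.4
= -4.5 - (-0.84)
= -3.6600

-3.6600


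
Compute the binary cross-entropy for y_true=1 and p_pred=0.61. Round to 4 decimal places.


For y=1: Loss = -log(p)
= -log(0.61)
= -(-0.4943)
= 0.4943

0.4943


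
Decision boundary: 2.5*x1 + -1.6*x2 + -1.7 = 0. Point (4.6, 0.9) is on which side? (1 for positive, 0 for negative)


Compute 2.5 * 4.6 + -1.6 * 0.9 + -1.7
= 11.5 + -1.44 + -1.7
= 8.36
Since 8.36 >= 0, the point is on the positive side.

1


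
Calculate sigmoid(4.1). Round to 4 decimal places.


sigmoid(z) = 1 / (1 + exp(-z))
exp(-(4.1)) = exp(-4.1) = 0.0166
1 + 0.0166 = 1.0166
1 / 1.0166 = 0.9837

0.9837


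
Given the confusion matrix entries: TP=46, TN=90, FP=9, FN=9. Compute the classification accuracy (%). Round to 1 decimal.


Accuracy = (TP + TN) / (TP + TN + FP + FN) * 100
= (46 + 90) / (46 + 90 + 9 + 9)
= 136 / 154
= 0.8831
= 88.3%

88.3


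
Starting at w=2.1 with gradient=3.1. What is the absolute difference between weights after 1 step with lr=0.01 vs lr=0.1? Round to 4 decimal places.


With lr=0.01: w_new = 2.1 - 0.01 * 3.1 = 2.069
With lr=0.1: w_new = 2.1 - 0.1 * 3.1 = 1.79
Absolute difference = |2.069 - 1.79|
= 0.2790

0.2790


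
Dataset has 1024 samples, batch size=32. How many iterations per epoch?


Iterations per epoch = dataset_size / batch_size
= 1024 / 32
= 32

32


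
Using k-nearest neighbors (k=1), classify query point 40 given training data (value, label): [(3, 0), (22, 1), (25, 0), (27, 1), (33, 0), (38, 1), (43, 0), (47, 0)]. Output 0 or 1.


Distances from query 40:
Point 38 (class 1): distance = 2
K=1 nearest neighbors: classes = [1]
Votes for class 1: 1 / 1
Majority vote => class 1

1


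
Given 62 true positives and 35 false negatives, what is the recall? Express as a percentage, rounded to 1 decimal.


Recall = TP / (TP + FN) * 100
= 62 / (62 + 35)
= 62 / 97
= 0.6392
= 63.9%

63.9


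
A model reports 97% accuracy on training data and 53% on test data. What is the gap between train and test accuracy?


Gap = train_accuracy - test_accuracy
= 97 - 53
= 44%
This large gap strongly indicates overfitting.

44


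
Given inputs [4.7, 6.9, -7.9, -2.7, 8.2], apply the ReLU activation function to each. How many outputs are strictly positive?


ReLU(x) = max(0, x) for each element:
ReLU(4.7) = 4.7
ReLU(6.9) = 6.9
ReLU(-7.9) = 0
ReLU(-2.7) = 0
ReLU(8.2) = 8.2
Active neurons (>0): 3

3


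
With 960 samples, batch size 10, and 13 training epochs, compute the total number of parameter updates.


Iterations per epoch = 960 / 10 = 96
Total updates = iterations_per_epoch * epochs
= 96 * 13
= 1248

1248


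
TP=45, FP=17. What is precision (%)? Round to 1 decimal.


Precision = TP / (TP + FP) * 100
= 45 / (45 + 17)
= 45 / 62
= 0.7258
= 72.6%

72.6


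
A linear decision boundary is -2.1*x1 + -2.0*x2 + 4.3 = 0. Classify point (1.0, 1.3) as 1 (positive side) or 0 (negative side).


Compute -2.1 * 1.0 + -2.0 * 1.3 + 4.3
= -2.1 + -2.6 + 4.3
= -0.4
Since -0.4 < 0, the point is on the negative side.

0


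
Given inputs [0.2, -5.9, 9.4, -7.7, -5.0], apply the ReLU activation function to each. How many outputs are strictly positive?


ReLU(x) = max(0, x) for each element:
ReLU(0.2) = 0.2
ReLU(-5.9) = 0
ReLU(9.4) = 9.4
ReLU(-7.7) = 0
ReLU(-5.0) = 0
Active neurons (>0): 2

2


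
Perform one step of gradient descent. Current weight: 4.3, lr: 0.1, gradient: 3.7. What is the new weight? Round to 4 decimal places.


w_new = w_old - lr * gradient
= 4.3 - 0.1 * 3.7
= 4.3 - (0.37)
= 3.9300

3.9300


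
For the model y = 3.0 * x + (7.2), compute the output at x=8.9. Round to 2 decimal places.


y = 3.0 * 8.9 + (7.2)
= 26.7 + (7.2)
= 33.90

33.90


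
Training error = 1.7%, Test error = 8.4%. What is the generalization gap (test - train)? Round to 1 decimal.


Generalization gap = test_error - train_error
= 8.4 - 1.7
= 6.7%
A moderate gap.

6.7


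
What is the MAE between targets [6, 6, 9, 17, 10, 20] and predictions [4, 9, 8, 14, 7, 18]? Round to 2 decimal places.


Absolute errors: [2, 3, 1, 3, 3, 2]
Sum of absolute errors = 14
MAE = 14 / 6 = 2.33

2.33


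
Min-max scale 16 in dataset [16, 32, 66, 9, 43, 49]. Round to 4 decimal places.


Min = 9, Max = 66
Range = 66 - 9 = 57
Scaled = (x - min) / (max - min)
= (16 - 9) / 57
= 7 / 57
= 0.1228

0.1228


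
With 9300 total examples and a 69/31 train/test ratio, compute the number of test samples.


Train samples = 9300 * 69% = 6417
Test samples = 9300 - 6417
= 2883

2883


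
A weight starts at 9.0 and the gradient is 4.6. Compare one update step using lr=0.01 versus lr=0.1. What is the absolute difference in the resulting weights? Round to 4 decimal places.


With lr=0.01: w_new = 9.0 - 0.01 * 4.6 = 8.954
With lr=0.1: w_new = 9.0 - 0.1 * 4.6 = 8.54
Absolute difference = |8.954 - 8.54|
= 0.4140

0.4140


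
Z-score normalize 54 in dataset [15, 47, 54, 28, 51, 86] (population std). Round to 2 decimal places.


Mean = (15 + 47 + 54 + 28 + 51 + 86) / 6 = 46.8333
Variance = sum((x_i - mean)^2) / n = 495.1389
Std = sqrt(495.1389) = 22.2517
Z = (x - mean) / std
= (54 - 46.8333) / 22.2517
= 7.1667 / 22.2517
= 0.32

0.32


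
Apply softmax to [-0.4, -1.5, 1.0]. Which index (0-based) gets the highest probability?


Softmax is a monotonic transformation, so it preserves the argmax.
We need to find the index of the maximum logit.
Index 0: -0.4
Index 1: -1.5
Index 2: 1.0
Maximum logit = 1.0 at index 2

2


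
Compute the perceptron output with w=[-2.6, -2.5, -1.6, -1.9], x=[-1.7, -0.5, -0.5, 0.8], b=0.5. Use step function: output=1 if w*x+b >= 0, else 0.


z = w . x + b
= -2.6*-1.7 + -2.5*-0.5 + -1.6*-0.5 + -1.9*0.8 + 0.5
= 4.42 + 1.25 + 0.8 + -1.52 + 0.5
= 4.95 + 0.5
= 5.45
Since z = 5.45 >= 0, output = 1

1


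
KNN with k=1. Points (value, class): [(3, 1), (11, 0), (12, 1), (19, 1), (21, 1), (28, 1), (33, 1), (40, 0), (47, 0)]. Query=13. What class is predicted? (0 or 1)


Distances from query 13:
Point 12 (class 1): distance = 1
K=1 nearest neighbors: classes = [1]
Votes for class 1: 1 / 1
Majority vote => class 1

1


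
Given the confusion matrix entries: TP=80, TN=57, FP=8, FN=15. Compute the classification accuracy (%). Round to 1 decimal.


Accuracy = (TP + TN) / (TP + TN + FP + FN) * 100
= (80 + 57) / (80 + 57 + 8 + 15)
= 137 / 160
= 0.8562
= 85.6%

85.6


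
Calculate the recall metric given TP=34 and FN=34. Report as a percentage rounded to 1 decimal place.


Recall = TP / (TP + FN) * 100
= 34 / (34 + 34)
= 34 / 68
= 0.5
= 50.0%

50.0


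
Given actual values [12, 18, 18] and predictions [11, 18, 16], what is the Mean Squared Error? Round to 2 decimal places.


Differences: [1, 0, 2]
Squared errors: [1, 0, 4]
Sum of squared errors = 5
MSE = 5 / 3 = 1.67

1.67


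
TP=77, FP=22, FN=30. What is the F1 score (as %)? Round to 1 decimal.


Precision = TP / (TP + FP) = 77 / 99 = 0.7778
Recall = TP / (TP + FN) = 77 / 107 = 0.7196
F1 = 2 * P * R / (P + R)
= 2 * 0.7778 * 0.7196 / (0.7778 + 0.7196)
= 1.1194 / 1.4974
= 0.7476
As percentage: 74.8%

74.8


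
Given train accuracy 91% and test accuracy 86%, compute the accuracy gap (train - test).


Gap = train_accuracy - test_accuracy
= 91 - 86
= 5%
This moderate gap may indicate mild overfitting.

5


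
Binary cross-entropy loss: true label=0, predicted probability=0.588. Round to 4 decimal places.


For y=0: Loss = -log(1-p)
= -log(1 - 0.588)
= -log(0.412)
= -(-0.8867)
= 0.8867

0.8867


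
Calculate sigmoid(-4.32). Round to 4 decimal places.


sigmoid(z) = 1 / (1 + exp(-z))
exp(-(-4.32)) = exp(4.32) = 75.1886
1 + 75.1886 = 76.1886
1 / 76.1886 = 0.0131

0.0131


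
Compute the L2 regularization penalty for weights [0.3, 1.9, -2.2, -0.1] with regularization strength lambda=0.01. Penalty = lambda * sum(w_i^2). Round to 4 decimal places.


Squaring each weight:
0.3^2 = 0.09
1.9^2 = 3.61
(-2.2)^2 = 4.84
(-0.1)^2 = 0.01
Sum of squares = 8.55
Penalty = 0.01 * 8.55 = 0.0855

0.0855


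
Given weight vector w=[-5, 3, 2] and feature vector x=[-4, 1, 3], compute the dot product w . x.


Element-wise products:
-5 * -4 = 20
3 * 1 = 3
2 * 3 = 6
Sum = 20 + 3 + 6
= 29

29


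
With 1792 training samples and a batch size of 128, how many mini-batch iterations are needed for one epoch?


Iterations per epoch = dataset_size / batch_size
= 1792 / 128
= 14

14


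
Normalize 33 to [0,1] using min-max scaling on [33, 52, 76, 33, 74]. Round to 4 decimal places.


Min = 33, Max = 76
Range = 76 - 33 = 43
Scaled = (x - min) / (max - min)
= (33 - 33) / 43
= 0 / 43
= 0.0000

0.0000


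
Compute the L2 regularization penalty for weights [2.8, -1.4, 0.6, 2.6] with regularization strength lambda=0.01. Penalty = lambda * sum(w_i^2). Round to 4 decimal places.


Squaring each weight:
2.8^2 = 7.84
(-1.4)^2 = 1.96
0.6^2 = 0.36
2.6^2 = 6.76
Sum of squares = 16.92
Penalty = 0.01 * 16.92 = 0.1692

0.1692


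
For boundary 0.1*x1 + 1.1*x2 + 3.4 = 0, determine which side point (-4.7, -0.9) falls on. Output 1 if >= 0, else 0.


Compute 0.1 * -4.7 + 1.1 * -0.9 + 3.4
= -0.47 + -0.99 + 3.4
= 1.94
Since 1.94 >= 0, the point is on the positive side.

1


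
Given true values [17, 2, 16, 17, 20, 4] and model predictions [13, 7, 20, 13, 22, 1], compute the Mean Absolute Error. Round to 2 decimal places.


Absolute errors: [4, 5, 4, 4, 2, 3]
Sum of absolute errors = 22
MAE = 22 / 6 = 3.67

3.67


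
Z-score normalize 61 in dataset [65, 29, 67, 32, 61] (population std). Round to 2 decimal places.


Mean = (65 + 29 + 67 + 32 + 61) / 5 = 50.8
Variance = sum((x_i - mean)^2) / n = 279.36
Std = sqrt(279.36) = 16.7141
Z = (x - mean) / std
= (61 - 50.8) / 16.7141
= 10.2 / 16.7141
= 0.61

0.61


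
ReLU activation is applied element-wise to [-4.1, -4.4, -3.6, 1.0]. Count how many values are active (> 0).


ReLU(x) = max(0, x) for each element:
ReLU(-4.1) = 0
ReLU(-4.4) = 0
ReLU(-3.6) = 0
ReLU(1.0) = 1.0
Active neurons (>0): 1

1


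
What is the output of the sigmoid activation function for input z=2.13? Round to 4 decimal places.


sigmoid(z) = 1 / (1 + exp(-z))
exp(-(2.13)) = exp(-2.13) = 0.1188
1 + 0.1188 = 1.1188
1 / 1.1188 = 0.8938

0.8938


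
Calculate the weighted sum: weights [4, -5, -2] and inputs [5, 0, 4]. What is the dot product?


Element-wise products:
4 * 5 = 20
-5 * 0 = 0
-2 * 4 = -8
Sum = 20 + 0 + -8
= 12

12


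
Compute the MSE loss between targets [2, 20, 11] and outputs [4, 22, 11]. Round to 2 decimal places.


Differences: [-2, -2, 0]
Squared errors: [4, 4, 0]
Sum of squared errors = 8
MSE = 8 / 3 = 2.67

2.67


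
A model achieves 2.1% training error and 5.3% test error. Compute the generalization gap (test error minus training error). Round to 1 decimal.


Generalization gap = test_error - train_error
= 5.3 - 2.1
= 3.2%
A moderate gap.

3.2


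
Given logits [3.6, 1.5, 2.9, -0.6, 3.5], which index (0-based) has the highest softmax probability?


Softmax is a monotonic transformation, so it preserves the argmax.
We need to find the index of the maximum logit.
Index 0: 3.6
Index 1: 1.5
Index 2: 2.9
Index 3: -0.6
Index 4: 3.5
Maximum logit = 3.6 at index 0

0


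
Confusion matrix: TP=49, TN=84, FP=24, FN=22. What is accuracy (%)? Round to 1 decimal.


Accuracy = (TP + TN) / (TP + TN + FP + FN) * 100
= (49 + 84) / (49 + 84 + 24 + 22)
= 133 / 179
= 0.743
= 74.3%

74.3


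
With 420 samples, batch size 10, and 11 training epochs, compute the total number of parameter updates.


Iterations per epoch = 420 / 10 = 42
Total updates = iterations_per_epoch * epochs
= 42 * 11
= 462

462


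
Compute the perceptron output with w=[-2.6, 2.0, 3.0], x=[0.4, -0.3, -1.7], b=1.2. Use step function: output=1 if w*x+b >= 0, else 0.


z = w . x + b
= -2.6*0.4 + 2.0*-0.3 + 3.0*-1.7 + 1.2
= -1.04 + -0.6 + -5.1 + 1.2
= -6.74 + 1.2
= -5.54
Since z = -5.54 < 0, output = 0

0


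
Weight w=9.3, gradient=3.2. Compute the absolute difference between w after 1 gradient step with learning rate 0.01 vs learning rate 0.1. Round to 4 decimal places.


With lr=0.01: w_new = 9.3 - 0.01 * 3.2 = 9.268
With lr=0.1: w_new = 9.3 - 0.1 * 3.2 = 8.98
Absolute difference = |9.268 - 8.98|
= 0.2880

0.2880


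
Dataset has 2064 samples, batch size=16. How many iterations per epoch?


Iterations per epoch = dataset_size / batch_size
= 2064 / 16
= 129

129


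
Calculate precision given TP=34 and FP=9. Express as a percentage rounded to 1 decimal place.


Precision = TP / (TP + FP) * 100
= 34 / (34 + 9)
= 34 / 43
= 0.7907
= 79.1%

79.1


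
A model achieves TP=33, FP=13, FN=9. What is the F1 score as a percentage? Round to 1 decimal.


Precision = TP / (TP + FP) = 33 / 46 = 0.7174
Recall = TP / (TP + FN) = 33 / 42 = 0.7857
F1 = 2 * P * R / (P + R)
= 2 * 0.7174 * 0.7857 / (0.7174 + 0.7857)
= 1.1273 / 1.5031
= 0.75
As percentage: 75.0%

75.0


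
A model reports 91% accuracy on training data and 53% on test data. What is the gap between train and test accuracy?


Gap = train_accuracy - test_accuracy
= 91 - 53
= 38%
This large gap strongly indicates overfitting.

38


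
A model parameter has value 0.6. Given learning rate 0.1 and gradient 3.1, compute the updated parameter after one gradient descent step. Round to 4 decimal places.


w_new = w_old - lr * gradient
= 0.6 - 0.1 * 3.1
= 0.6 - (0.31)
= 0.2900

0.2900


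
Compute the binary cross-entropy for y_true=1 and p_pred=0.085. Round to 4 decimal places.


For y=1: Loss = -log(p)
= -log(0.085)
= -(-2.4651)
= 2.4651

2.4651


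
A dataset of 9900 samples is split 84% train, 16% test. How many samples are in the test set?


Train samples = 9900 * 84% = 8316
Test samples = 9900 - 8316
= 1584

1584


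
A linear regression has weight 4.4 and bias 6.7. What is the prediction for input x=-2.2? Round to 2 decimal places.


y = 4.4 * -2.2 + (6.7)
= -9.68 + (6.7)
= -2.98

-2.98


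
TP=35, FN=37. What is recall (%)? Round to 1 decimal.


Recall = TP / (TP + FN) * 100
= 35 / (35 + 37)
= 35 / 72
= 0.4861
= 48.6%

48.6


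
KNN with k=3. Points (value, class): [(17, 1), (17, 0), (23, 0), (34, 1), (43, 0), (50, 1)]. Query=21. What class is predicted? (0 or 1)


Distances from query 21:
Point 23 (class 0): distance = 2
Point 17 (class 0): distance = 4
Point 17 (class 1): distance = 4
K=3 nearest neighbors: classes = [0, 0, 1]
Votes for class 1: 1 / 3
Majority vote => class 0

0


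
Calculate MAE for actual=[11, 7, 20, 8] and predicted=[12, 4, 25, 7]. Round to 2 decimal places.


Absolute errors: [1, 3, 5, 1]
Sum of absolute errors = 10
MAE = 10 / 4 = 2.50

2.50


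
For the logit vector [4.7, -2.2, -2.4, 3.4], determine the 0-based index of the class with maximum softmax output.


Softmax is a monotonic transformation, so it preserves the argmax.
We need to find the index of the maximum logit.
Index 0: 4.7
Index 1: -2.2
Index 2: -2.4
Index 3: 3.4
Maximum logit = 4.7 at index 0

0


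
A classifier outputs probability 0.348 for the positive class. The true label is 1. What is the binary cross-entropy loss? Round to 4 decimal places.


For y=1: Loss = -log(p)
= -log(0.348)
= -(-1.0556)
= 1.0556

1.0556


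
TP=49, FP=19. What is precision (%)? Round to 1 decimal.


Precision = TP / (TP + FP) * 100
= 49 / (49 + 19)
= 49 / 68
= 0.7206
= 72.1%

72.1


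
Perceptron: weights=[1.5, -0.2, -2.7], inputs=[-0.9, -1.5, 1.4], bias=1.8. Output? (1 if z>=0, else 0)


z = w . x + b
= 1.5*-0.9 + -0.2*-1.5 + -2.7*1.4 + 1.8
= -1.35 + 0.3 + -3.78 + 1.8
= -4.83 + 1.8
= -3.03
Since z = -3.03 < 0, output = 0

0


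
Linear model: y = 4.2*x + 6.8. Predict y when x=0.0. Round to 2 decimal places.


y = 4.2 * 0.0 + (6.8)
= 0.0 + (6.8)
= 6.80

6.80


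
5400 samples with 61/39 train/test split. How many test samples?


Train samples = 5400 * 61% = 3294
Test samples = 5400 - 3294
= 2106

2106


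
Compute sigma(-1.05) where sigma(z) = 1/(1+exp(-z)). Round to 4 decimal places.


sigmoid(z) = 1 / (1 + exp(-z))
exp(-(-1.05)) = exp(1.05) = 2.8577
1 + 2.8577 = 3.8577
1 / 3.8577 = 0.2592

0.2592


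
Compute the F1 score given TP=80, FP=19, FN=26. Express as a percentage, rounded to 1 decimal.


Precision = TP / (TP + FP) = 80 / 99 = 0.8081
Recall = TP / (TP + FN) = 80 / 106 = 0.7547
F1 = 2 * P * R / (P + R)
= 2 * 0.8081 * 0.7547 / (0.8081 + 0.7547)
= 1.2197 / 1.5628
= 0.7805
As percentage: 78.0%

78.0


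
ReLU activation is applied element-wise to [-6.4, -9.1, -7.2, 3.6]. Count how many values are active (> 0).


ReLU(x) = max(0, x) for each element:
ReLU(-6.4) = 0
ReLU(-9.1) = 0
ReLU(-7.2) = 0
ReLU(3.6) = 3.6
Active neurons (>0): 1

1


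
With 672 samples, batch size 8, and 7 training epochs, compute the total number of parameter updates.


Iterations per epoch = 672 / 8 = 84
Total updates = iterations_per_epoch * epochs
= 84 * 7
= 588

588


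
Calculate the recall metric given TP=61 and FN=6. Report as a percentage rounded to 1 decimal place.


Recall = TP / (TP + FN) * 100
= 61 / (61 + 6)
= 61 / 67
= 0.9104
= 91.0%

91.0


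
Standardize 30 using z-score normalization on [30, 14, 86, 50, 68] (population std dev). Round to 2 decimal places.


Mean = (30 + 14 + 86 + 50 + 68) / 5 = 49.6
Variance = sum((x_i - mean)^2) / n = 663.04
Std = sqrt(663.04) = 25.7496
Z = (x - mean) / std
= (30 - 49.6) / 25.7496
= -19.6 / 25.7496
= -0.76

-0.76


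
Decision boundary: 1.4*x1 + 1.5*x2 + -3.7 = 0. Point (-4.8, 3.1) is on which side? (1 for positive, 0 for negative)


Compute 1.4 * -4.8 + 1.5 * 3.1 + -3.7
= -6.72 + 4.65 + -3.7
= -5.77
Since -5.77 < 0, the point is on the negative side.

0


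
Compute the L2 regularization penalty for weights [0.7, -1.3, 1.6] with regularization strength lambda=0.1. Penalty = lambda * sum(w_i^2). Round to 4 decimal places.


Squaring each weight:
0.7^2 = 0.49
(-1.3)^2 = 1.69
1.6^2 = 2.56
Sum of squares = 4.74
Penalty = 0.1 * 4.74 = 0.4740

0.4740


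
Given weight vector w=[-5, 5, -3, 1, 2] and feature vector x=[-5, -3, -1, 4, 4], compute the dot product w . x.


Element-wise products:
-5 * -5 = 25
5 * -3 = -15
-3 * -1 = 3
1 * 4 = 4
2 * 4 = 8
Sum = 25 + -15 + 3 + 4 + 8
= 25

25


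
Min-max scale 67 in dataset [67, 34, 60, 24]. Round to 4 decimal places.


Min = 24, Max = 67
Range = 67 - 24 = 43
Scaled = (x - min) / (max - min)
= (67 - 24) / 43
= 43 / 43
= 1.0000

1.0000


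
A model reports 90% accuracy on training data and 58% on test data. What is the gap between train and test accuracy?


Gap = train_accuracy - test_accuracy
= 90 - 58
= 32%
This large gap strongly indicates overfitting.

32


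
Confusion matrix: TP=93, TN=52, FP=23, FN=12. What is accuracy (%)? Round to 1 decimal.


Accuracy = (TP + TN) / (TP + TN + FP + FN) * 100
= (93 + 52) / (93 + 52 + 23 + 12)
= 145 / 180
= 0.8056
= 80.6%

80.6


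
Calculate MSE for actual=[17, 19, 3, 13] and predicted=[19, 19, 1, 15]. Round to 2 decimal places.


Differences: [-2, 0, 2, -2]
Squared errors: [4, 0, 4, 4]
Sum of squared errors = 12
MSE = 12 / 4 = 3.00

3.00


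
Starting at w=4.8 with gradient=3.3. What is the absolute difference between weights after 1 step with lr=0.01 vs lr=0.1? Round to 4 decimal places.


With lr=0.01: w_new = 4.8 - 0.01 * 3.3 = 4.767
With lr=0.1: w_new = 4.8 - 0.1 * 3.3 = 4.47
Absolute difference = |4.767 - 4.47|
= 0.2970

0.2970


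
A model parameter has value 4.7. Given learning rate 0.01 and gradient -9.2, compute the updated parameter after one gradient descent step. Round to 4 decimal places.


w_new = w_old - lr * gradient
= 4.7 - 0.01 * -9.2
= 4.7 - (-0.092)
= 4.7920

4.7920


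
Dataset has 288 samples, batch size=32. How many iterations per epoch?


Iterations per epoch = dataset_size / batch_size
= 288 / 32
= 9

9


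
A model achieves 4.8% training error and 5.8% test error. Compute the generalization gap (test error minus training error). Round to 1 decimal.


Generalization gap = test_error - train_error
= 5.8 - 4.8
= 1.0%
A small gap suggests good generalization.

1.0


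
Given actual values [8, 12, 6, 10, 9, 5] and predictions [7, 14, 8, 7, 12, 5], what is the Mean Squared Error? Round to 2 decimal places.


Differences: [1, -2, -2, 3, -3, 0]
Squared errors: [1, 4, 4, 9, 9, 0]
Sum of squared errors = 27
MSE = 27 / 6 = 4.50

4.50


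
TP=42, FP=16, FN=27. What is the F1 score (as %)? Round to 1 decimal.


Precision = TP / (TP + FP) = 42 / 58 = 0.7241
Recall = TP / (TP + FN) = 42 / 69 = 0.6087
F1 = 2 * P * R / (P + R)
= 2 * 0.7241 * 0.6087 / (0.7241 + 0.6087)
= 0.8816 / 1.3328
= 0.6614
As percentage: 66.1%

66.1


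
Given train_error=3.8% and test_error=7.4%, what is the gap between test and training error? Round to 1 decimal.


Generalization gap = test_error - train_error
= 7.4 - 3.8
= 3.6%
A moderate gap.

3.6


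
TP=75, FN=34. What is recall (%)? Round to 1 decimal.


Recall = TP / (TP + FN) * 100
= 75 / (75 + 34)
= 75 / 109
= 0.6881
= 68.8%

68.8


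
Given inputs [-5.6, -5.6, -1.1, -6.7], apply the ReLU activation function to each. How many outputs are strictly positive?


ReLU(x) = max(0, x) for each element:
ReLU(-5.6) = 0
ReLU(-5.6) = 0
ReLU(-1.1) = 0
ReLU(-6.7) = 0
Active neurons (>0): 0

0


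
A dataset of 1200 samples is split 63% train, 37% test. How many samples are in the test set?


Train samples = 1200 * 63% = 756
Test samples = 1200 - 756
= 444

444


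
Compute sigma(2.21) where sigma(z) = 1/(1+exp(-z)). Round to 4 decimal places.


sigmoid(z) = 1 / (1 + exp(-z))
exp(-(2.21)) = exp(-2.21) = 0.1097
1 + 0.1097 = 1.1097
1 / 1.1097 = 0.9011

0.9011


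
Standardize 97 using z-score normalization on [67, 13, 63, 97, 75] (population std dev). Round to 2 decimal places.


Mean = (67 + 13 + 63 + 97 + 75) / 5 = 63.0
Variance = sum((x_i - mean)^2) / n = 763.2
Std = sqrt(763.2) = 27.6261
Z = (x - mean) / std
= (97 - 63.0) / 27.6261
= 34.0 / 27.6261
= 1.23

1.23


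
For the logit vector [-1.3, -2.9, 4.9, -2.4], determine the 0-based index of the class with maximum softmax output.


Softmax is a monotonic transformation, so it preserves the argmax.
We need to find the index of the maximum logit.
Index 0: -1.3
Index 1: -2.9
Index 2: 4.9
Index 3: -2.4
Maximum logit = 4.9 at index 2

2


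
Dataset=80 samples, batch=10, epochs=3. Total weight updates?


Iterations per epoch = 80 / 10 = 8
Total updates = iterations_per_epoch * epochs
= 8 * 3
= 24

24


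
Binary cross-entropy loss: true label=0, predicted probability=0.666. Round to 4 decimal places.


For y=0: Loss = -log(1-p)
= -log(1 - 0.666)
= -log(0.334)
= -(-1.0966)
= 1.0966

1.0966


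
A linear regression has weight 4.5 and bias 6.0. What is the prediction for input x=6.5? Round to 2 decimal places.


y = 4.5 * 6.5 + (6.0)
= 29.25 + (6.0)
= 35.25

35.25


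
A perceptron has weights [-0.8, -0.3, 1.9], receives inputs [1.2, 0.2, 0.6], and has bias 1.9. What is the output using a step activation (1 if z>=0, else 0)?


z = w . x + b
= -0.8*1.2 + -0.3*0.2 + 1.9*0.6 + 1.9
= -0.96 + -0.06 + 1.14 + 1.9
= 0.12 + 1.9
= 2.02
Since z = 2.02 >= 0, output = 1

1


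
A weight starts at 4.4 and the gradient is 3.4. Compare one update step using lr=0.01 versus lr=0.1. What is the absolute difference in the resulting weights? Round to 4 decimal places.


With lr=0.01: w_new = 4.4 - 0.01 * 3.4 = 4.366
With lr=0.1: w_new = 4.4 - 0.1 * 3.4 = 4.06
Absolute difference = |4.366 - 4.06|
= 0.3060

0.3060


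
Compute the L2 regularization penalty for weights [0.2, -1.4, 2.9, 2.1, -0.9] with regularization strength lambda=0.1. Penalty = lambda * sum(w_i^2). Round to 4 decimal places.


Squaring each weight:
0.2^2 = 0.04
(-1.4)^2 = 1.96
2.9^2 = 8.41
2.1^2 = 4.41
(-0.9)^2 = 0.81
Sum of squares = 15.63
Penalty = 0.1 * 15.63 = 1.5630

1.5630


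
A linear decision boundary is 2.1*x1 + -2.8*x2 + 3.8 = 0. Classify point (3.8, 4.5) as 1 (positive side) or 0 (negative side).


Compute 2.1 * 3.8 + -2.8 * 4.5 + 3.8
= 7.98 + -12.6 + 3.8
= -0.82
Since -0.82 < 0, the point is on the negative side.

0


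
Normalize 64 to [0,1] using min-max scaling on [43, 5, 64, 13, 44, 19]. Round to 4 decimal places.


Min = 5, Max = 64
Range = 64 - 5 = 59
Scaled = (x - min) / (max - min)
= (64 - 5) / 59
= 59 / 59
= 1.0000

1.0000


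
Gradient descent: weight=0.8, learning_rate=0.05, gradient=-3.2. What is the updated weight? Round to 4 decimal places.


w_new = w_old - lr * gradient
= 0.8 - 0.05 * -3.2
= 0.8 - (-0.16)
= 0.9600

0.9600


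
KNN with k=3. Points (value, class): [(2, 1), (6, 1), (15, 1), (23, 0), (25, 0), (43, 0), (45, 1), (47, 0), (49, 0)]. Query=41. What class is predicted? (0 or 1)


Distances from query 41:
Point 43 (class 0): distance = 2
Point 45 (class 1): distance = 4
Point 47 (class 0): distance = 6
K=3 nearest neighbors: classes = [0, 1, 0]
Votes for class 1: 1 / 3
Majority vote => class 0

0


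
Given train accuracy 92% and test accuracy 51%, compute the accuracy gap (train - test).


Gap = train_accuracy - test_accuracy
= 92 - 51
= 41%
This large gap strongly indicates overfitting.

41


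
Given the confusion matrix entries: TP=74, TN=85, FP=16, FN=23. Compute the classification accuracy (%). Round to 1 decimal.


Accuracy = (TP + TN) / (TP + TN + FP + FN) * 100
= (74 + 85) / (74 + 85 + 16 + 23)
= 159 / 198
= 0.803
= 80.3%

80.3


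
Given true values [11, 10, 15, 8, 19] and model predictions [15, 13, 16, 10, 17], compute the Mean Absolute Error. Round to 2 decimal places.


Absolute errors: [4, 3, 1, 2, 2]
Sum of absolute errors = 12
MAE = 12 / 5 = 2.40

2.40


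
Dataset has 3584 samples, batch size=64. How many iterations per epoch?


Iterations per epoch = dataset_size / batch_size
= 3584 / 64
= 56

56


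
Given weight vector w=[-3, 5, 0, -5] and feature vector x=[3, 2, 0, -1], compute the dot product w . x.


Element-wise products:
-3 * 3 = -9
5 * 2 = 10
0 * 0 = 0
-5 * -1 = 5
Sum = -9 + 10 + 0 + 5
= 6

6


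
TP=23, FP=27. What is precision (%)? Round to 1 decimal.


Precision = TP / (TP + FP) * 100
= 23 / (23 + 27)
= 23 / 50
= 0.46
= 46.0%

46.0


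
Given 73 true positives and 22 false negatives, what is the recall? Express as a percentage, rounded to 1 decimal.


Recall = TP / (TP + FN) * 100
= 73 / (73 + 22)
= 73 / 95
= 0.7684
= 76.8%

76.8


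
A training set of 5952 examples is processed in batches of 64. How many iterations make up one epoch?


Iterations per epoch = dataset_size / batch_size
= 5952 / 64
= 93

93


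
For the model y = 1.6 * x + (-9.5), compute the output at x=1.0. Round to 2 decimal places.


y = 1.6 * 1.0 + (-9.5)
= 1.6 + (-9.5)
= -7.90

-7.90


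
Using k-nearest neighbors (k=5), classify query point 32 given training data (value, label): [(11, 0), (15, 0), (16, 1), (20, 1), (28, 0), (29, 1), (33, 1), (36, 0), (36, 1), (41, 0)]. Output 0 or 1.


Distances from query 32:
Point 33 (class 1): distance = 1
Point 29 (class 1): distance = 3
Point 28 (class 0): distance = 4
Point 36 (class 0): distance = 4
Point 36 (class 1): distance = 4
K=5 nearest neighbors: classes = [1, 1, 0, 0, 1]
Votes for class 1: 3 / 5
Majority vote => class 1

1


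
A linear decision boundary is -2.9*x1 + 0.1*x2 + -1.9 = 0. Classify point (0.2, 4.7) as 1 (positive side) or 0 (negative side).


Compute -2.9 * 0.2 + 0.1 * 4.7 + -1.9
= -0.58 + 0.47 + -1.9
= -2.01
Since -2.01 < 0, the point is on the negative side.

0


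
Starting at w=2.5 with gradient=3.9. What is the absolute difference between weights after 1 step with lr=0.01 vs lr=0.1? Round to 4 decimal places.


With lr=0.01: w_new = 2.5 - 0.01 * 3.9 = 2.461
With lr=0.1: w_new = 2.5 - 0.1 * 3.9 = 2.11
Absolute difference = |2.461 - 2.11|
= 0.3510

0.3510


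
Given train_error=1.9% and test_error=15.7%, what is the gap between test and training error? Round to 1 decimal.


Generalization gap = test_error - train_error
= 15.7 - 1.9
= 13.8%
A large gap suggests overfitting.

13.8


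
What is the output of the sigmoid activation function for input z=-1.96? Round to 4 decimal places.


sigmoid(z) = 1 / (1 + exp(-z))
exp(-(-1.96)) = exp(1.96) = 7.0993
1 + 7.0993 = 8.0993
1 / 8.0993 = 0.1235

0.1235


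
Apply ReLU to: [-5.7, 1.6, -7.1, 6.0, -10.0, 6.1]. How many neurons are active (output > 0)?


ReLU(x) = max(0, x) for each element:
ReLU(-5.7) = 0
ReLU(1.6) = 1.6
ReLU(-7.1) = 0
ReLU(6.0) = 6.0
ReLU(-10.0) = 0
ReLU(6.1) = 6.1
Active neurons (>0): 3

3


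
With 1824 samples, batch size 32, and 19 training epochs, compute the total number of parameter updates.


Iterations per epoch = 1824 / 32 = 57
Total updates = iterations_per_epoch * epochs
= 57 * 19
= 1083

1083


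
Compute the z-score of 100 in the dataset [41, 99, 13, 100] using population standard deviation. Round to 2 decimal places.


Mean = (41 + 99 + 13 + 100) / 4 = 63.25
Variance = sum((x_i - mean)^2) / n = 1412.1875
Std = sqrt(1412.1875) = 37.5791
Z = (x - mean) / std
= (100 - 63.25) / 37.5791
= 36.75 / 37.5791
= 0.98

0.98


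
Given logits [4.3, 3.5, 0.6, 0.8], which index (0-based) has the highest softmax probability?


Softmax is a monotonic transformation, so it preserves the argmax.
We need to find the index of the maximum logit.
Index 0: 4.3
Index 1: 3.5
Index 2: 0.6
Index 3: 0.8
Maximum logit = 4.3 at index 0

0


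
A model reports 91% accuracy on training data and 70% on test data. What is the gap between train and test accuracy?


Gap = train_accuracy - test_accuracy
= 91 - 70
= 21%
This large gap strongly indicates overfitting.

21


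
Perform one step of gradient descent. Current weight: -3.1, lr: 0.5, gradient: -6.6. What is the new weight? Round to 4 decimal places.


w_new = w_old - lr * gradient
= -3.1 - 0.5 * -6.6
= -3.1 - (-3.3)
= 0.2000

0.2000


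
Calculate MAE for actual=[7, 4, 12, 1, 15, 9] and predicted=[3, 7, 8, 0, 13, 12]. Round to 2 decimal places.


Absolute errors: [4, 3, 4, 1, 2, 3]
Sum of absolute errors = 17
MAE = 17 / 6 = 2.83

2.83


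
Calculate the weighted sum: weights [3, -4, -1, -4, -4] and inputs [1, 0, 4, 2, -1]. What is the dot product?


Element-wise products:
3 * 1 = 3
-4 * 0 = 0
-1 * 4 = -4
-4 * 2 = -8
-4 * -1 = 4
Sum = 3 + 0 + -4 + -8 + 4
= -5

-5
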